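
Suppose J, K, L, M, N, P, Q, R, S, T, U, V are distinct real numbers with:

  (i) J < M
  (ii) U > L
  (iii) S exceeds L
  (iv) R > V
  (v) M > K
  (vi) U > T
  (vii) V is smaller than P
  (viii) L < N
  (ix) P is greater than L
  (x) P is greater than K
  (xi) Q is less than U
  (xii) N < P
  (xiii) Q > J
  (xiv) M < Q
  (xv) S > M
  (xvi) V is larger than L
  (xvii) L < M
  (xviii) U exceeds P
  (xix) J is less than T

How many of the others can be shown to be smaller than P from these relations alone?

4

The elements the relations force below P are L, V, K, N — no chain reaches any other.
That is 4.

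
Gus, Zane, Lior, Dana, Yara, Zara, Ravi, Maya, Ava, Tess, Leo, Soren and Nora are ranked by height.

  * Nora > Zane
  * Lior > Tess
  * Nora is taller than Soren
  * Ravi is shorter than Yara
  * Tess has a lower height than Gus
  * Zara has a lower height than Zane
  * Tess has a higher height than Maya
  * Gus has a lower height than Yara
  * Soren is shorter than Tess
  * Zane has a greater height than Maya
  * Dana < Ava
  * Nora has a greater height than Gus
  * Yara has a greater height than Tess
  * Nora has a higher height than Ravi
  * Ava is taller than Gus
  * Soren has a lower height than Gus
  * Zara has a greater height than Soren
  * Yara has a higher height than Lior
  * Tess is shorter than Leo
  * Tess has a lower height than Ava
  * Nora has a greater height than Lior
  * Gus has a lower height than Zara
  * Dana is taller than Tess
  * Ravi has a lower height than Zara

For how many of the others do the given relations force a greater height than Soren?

From Soren the given relations immediately reach Tess, Gus, Zara, Nora.
From those, Lior, Dana, Yara, Leo, Zane, Ava — 10 in total.
Nothing else is reachable above Soren; 10 in all.

10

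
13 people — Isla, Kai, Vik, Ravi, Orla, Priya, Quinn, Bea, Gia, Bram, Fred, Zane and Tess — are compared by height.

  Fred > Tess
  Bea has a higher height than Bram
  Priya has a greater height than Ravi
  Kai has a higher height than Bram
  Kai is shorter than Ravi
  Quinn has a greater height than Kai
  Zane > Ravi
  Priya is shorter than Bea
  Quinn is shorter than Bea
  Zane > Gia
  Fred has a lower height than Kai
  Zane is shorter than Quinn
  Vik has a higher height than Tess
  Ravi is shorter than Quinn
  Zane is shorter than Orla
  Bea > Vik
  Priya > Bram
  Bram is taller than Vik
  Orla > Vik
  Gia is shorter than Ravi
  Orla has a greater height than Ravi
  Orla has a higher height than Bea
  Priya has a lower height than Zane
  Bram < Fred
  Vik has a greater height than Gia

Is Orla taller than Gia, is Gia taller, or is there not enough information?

Orla

The relevant relations are Gia < Vik; Vik < Bram; Bram < Fred; Fred < Kai; Kai < Ravi; Ravi < Priya; Priya < Zane; Zane < Quinn; Quinn < Bea; Bea < Orla.
Chaining these gives Gia < Vik < Bram < Fred < Kai < Ravi < Priya < Zane < Quinn < Bea < Orla.
So Orla is taller.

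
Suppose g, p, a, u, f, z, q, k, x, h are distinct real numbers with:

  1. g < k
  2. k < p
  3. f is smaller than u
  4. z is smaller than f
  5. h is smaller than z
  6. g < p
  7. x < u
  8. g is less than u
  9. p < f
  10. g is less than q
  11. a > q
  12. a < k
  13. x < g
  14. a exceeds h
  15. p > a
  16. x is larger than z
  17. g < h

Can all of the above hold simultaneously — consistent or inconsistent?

We have g < h stated directly, yet also h < z < x < g by chaining the others — so h < g. Contradiction.

inconsistent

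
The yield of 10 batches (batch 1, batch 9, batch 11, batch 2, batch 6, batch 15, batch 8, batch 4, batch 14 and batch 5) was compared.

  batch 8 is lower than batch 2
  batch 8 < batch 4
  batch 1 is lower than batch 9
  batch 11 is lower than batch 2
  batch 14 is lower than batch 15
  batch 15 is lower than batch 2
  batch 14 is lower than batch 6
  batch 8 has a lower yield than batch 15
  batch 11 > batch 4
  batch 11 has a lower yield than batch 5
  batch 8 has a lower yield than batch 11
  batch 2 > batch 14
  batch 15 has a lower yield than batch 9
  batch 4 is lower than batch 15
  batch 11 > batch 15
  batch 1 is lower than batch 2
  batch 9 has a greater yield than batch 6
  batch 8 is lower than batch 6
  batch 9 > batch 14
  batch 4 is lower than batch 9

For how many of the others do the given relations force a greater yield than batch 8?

7

From batch 8 the given relations immediately reach batch 4, batch 15, batch 6, batch 11, batch 2.
From those, batch 5, batch 9 — 7 in total.
No other element is forced above batch 8 by the given relations, so the count is 7.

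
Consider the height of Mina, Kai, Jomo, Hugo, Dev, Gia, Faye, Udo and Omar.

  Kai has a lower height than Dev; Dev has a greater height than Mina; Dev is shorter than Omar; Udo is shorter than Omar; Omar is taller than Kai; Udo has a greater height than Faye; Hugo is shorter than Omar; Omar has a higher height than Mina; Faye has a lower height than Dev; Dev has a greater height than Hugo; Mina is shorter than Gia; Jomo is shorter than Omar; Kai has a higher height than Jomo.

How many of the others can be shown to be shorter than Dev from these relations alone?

The elements the relations force below Dev are Jomo, Mina, Kai, Faye, Hugo — no chain reaches any other.
That is 5.

5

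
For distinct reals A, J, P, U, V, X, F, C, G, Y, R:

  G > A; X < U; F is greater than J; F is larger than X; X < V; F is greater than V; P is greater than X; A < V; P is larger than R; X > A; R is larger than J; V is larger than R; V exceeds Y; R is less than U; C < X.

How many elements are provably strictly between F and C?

Chaining upward from C reaches: X, V, U, P.
Chaining downward from F reaches: J, A, R, X, Y, V.
Strictly between C and F are those in both lists: X, V — 2 elements.

2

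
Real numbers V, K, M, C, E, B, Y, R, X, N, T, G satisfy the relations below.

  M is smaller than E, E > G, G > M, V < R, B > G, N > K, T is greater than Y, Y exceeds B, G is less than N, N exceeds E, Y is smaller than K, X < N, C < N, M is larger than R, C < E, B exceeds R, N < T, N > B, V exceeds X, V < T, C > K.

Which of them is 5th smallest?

Piecing the relations together gives one ordering: X < V < R < M < G < B < Y < K < C < E < N < T.
The 5th smallest is G.

G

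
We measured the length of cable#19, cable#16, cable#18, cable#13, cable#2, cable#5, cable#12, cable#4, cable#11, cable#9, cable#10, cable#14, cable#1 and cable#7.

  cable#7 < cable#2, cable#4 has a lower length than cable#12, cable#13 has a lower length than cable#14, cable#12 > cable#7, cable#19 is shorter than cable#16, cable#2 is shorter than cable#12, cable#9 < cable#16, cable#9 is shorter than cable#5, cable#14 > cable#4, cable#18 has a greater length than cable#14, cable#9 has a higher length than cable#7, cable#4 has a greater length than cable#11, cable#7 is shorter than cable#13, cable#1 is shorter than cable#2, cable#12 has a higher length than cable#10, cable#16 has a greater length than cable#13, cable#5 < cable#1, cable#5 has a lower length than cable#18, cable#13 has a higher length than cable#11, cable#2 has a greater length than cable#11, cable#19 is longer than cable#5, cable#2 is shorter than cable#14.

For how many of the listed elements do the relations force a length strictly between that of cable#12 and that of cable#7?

The relations place cable#7 below cable#12. An element lies strictly between them when it is forced above cable#7 and also forced below cable#12.
Above cable#7: {cable#9, cable#5, cable#19, cable#1, cable#13, cable#2, cable#16, cable#14, cable#18}. Below cable#12: {cable#11, cable#9, cable#5, cable#10, cable#1, cable#2, cable#4}.
Intersection: {cable#9, cable#5, cable#1, cable#2} — 4.

4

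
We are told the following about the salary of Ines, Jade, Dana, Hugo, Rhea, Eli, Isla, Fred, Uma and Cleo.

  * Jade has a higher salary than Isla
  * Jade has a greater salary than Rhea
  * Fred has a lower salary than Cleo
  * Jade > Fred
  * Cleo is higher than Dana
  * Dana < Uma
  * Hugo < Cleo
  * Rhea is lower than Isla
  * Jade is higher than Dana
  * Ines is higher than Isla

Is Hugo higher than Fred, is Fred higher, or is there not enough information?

undetermined

Following every chain through Fred: above Fred we get Jade, Cleo.
Hugo is not reached, and no chain runs the other way from Hugo to Fred.
So the given relations leave the order of Fred and Hugo undetermined.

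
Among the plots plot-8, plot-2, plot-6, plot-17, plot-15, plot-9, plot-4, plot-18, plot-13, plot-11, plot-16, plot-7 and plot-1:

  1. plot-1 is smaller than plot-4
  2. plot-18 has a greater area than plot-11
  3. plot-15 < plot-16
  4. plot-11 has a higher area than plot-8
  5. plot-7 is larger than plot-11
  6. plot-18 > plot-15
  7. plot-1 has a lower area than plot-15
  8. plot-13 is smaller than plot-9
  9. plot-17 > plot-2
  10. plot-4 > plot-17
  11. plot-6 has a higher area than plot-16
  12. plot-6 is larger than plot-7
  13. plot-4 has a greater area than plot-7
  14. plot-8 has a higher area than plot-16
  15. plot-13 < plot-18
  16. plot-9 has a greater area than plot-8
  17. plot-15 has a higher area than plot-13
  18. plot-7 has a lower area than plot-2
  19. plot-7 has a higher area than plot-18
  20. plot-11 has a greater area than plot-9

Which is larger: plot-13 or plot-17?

plot-17

Link the given pairs in sequence: plot-13 < plot-15; plot-15 < plot-16; plot-16 < plot-8; plot-8 < plot-9; plot-9 < plot-11; plot-11 < plot-18; plot-18 < plot-7; plot-7 < plot-2; plot-2 < plot-17.
Together: plot-13 < plot-15 < plot-16 < plot-8 < plot-9 < plot-11 < plot-18 < plot-7 < plot-2 < plot-17.
So plot-13 < plot-17; plot-17 is the larger of the two.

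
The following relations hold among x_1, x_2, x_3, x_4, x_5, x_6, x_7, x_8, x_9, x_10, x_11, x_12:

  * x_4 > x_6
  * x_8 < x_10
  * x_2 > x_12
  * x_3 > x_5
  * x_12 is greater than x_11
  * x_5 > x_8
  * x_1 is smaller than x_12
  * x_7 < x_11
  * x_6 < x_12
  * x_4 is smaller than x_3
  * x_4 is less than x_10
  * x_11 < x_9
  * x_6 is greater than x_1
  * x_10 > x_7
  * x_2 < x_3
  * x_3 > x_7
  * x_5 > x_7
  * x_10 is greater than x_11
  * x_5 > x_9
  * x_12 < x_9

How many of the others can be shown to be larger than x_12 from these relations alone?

4

The elements the relations force above x_12 are x_2, x_9, x_5, x_3 — no chain reaches any other.
That is 4.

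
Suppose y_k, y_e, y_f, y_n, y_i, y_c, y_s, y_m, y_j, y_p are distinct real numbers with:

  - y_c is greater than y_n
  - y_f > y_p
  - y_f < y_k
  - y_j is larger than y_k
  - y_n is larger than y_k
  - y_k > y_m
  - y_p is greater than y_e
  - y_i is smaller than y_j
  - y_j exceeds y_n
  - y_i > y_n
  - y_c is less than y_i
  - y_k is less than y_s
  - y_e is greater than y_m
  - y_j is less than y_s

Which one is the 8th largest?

The consecutive relations fix a unique order: y_m < y_e < y_p < y_f < y_k < y_n < y_c < y_i < y_j < y_s.
Counting 8 from the largest end gives y_p.

y_p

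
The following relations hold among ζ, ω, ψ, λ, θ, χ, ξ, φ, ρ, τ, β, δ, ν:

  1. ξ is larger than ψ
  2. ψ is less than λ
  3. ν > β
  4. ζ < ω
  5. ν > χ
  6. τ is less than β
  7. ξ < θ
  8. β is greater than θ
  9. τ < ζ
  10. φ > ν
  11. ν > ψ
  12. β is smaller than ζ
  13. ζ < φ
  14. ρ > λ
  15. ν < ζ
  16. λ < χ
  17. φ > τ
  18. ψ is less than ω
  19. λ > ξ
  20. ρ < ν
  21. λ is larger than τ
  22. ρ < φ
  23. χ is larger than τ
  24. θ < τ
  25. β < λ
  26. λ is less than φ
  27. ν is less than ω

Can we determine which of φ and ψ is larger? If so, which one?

φ

ψ < ξ and ξ < θ give ψ < θ.
Then θ < τ extends the chain to τ.
Then τ < β extends the chain to β.
Then β < λ extends the chain to λ.
Then λ < χ extends the chain to χ.
With χ < ν: ψ < ξ < θ < τ < β < λ < χ < ν.
With ν < ζ: ψ < ξ < θ < τ < β < λ < χ < ν < ζ.
With ζ < φ: ψ < ξ < θ < τ < β < λ < χ < ν < ζ < φ.
So φ is larger.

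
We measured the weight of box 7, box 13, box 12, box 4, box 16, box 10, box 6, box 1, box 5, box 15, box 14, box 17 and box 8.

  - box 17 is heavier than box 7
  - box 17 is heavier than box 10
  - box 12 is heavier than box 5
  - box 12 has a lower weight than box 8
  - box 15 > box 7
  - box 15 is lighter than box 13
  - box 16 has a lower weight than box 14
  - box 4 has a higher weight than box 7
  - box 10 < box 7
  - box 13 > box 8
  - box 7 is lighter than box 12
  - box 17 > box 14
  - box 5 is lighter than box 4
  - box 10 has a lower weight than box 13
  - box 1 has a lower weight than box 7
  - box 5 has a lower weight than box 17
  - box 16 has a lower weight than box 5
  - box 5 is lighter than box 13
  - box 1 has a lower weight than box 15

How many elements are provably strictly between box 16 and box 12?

1

The relations place box 16 below box 12. An element lies strictly between them when it is forced above box 16 and also forced below box 12.
Above box 16: {box 5, box 4, box 8, box 13, box 14, box 17}. Below box 12: {box 1, box 5, box 10, box 7}.
Intersection: {box 5} — 1.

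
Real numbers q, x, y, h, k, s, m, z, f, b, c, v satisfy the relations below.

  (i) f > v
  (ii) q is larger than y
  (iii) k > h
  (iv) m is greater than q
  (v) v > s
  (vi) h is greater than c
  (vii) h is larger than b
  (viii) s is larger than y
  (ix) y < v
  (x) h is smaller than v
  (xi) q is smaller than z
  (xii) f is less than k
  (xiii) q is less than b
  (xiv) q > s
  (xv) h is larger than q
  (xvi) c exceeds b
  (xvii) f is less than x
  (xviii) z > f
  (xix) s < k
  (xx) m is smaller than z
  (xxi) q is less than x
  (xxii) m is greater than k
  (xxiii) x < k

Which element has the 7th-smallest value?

Piecing the relations together gives one ordering: y < s < q < b < c < h < v < f < x < k < m < z.
The 7th smallest is v.

v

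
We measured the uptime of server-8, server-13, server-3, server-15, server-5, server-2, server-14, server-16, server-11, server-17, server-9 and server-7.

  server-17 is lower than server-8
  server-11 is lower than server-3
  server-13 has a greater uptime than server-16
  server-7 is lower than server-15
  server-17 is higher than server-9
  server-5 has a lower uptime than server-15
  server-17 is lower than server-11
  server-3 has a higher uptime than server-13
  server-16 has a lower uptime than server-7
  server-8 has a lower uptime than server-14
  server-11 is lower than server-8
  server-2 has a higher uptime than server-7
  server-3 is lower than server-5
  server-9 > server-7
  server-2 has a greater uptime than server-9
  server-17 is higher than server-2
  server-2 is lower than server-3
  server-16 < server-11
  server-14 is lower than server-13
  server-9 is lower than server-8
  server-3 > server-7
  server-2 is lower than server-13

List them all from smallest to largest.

Nothing is placed below server-16, so it is least; from there server-16 < server-7; server-7 < server-9; server-9 < server-2; server-2 < server-17; server-17 < server-11; server-11 < server-8; server-8 < server-14; server-14 < server-13; server-13 < server-3; server-3 < server-5; server-5 < server-15, each given directly.

server-16 < server-7 < server-9 < server-2 < server-17 < server-11 < server-8 < server-14 < server-13 < server-3 < server-5 < server-15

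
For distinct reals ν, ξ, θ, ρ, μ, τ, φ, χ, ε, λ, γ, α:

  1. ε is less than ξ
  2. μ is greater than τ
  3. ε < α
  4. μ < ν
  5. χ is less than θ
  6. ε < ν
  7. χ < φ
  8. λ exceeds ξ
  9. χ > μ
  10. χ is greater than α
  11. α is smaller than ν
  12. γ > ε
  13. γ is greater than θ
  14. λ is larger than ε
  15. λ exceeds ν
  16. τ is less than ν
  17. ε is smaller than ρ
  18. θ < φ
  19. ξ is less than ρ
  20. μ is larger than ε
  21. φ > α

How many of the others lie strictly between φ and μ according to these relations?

2

Chaining upward from μ reaches: χ, ν, λ, θ, γ.
Chaining downward from φ reaches: ε, α, τ, χ, θ.
Strictly between μ and φ are those in both lists: χ, θ — 2 elements.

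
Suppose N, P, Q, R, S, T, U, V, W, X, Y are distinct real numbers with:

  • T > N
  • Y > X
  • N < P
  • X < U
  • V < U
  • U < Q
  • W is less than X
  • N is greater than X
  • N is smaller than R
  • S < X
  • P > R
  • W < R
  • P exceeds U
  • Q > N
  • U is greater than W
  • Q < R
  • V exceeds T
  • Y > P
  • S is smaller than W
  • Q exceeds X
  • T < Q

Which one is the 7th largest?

The consecutive relations fix a unique order: S < W < X < N < T < V < U < Q < R < P < Y.
The 7th largest is T.

T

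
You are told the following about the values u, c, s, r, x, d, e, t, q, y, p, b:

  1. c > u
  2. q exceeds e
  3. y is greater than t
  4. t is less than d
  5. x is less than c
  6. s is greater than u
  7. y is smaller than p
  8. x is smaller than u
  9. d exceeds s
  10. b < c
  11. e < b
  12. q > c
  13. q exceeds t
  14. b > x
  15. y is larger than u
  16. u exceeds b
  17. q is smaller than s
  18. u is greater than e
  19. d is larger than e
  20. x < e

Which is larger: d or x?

d

Link the given pairs in sequence: x < e; e < b; b < c; c < q; q < s; s < d.
Chaining these gives x < e < b < c < q < s < d.
So x < d; d is the larger of the two.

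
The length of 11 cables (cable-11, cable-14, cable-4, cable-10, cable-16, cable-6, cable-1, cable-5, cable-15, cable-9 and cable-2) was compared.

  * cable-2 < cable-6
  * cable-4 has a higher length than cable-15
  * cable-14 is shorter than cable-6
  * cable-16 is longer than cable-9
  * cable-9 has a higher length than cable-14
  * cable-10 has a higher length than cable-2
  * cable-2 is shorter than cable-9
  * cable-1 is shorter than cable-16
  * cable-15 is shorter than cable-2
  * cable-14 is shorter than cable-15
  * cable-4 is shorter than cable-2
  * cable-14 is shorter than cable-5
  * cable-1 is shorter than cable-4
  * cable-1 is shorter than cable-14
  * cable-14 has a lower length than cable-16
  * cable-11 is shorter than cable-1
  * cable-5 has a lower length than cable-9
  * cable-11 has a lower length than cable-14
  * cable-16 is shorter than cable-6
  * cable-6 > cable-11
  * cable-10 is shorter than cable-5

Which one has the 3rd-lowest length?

cable-14

The consecutive relations fix a unique order: cable-11 < cable-1 < cable-14 < cable-15 < cable-4 < cable-2 < cable-10 < cable-5 < cable-9 < cable-16 < cable-6.
Counting 3 from the smallest end gives cable-14.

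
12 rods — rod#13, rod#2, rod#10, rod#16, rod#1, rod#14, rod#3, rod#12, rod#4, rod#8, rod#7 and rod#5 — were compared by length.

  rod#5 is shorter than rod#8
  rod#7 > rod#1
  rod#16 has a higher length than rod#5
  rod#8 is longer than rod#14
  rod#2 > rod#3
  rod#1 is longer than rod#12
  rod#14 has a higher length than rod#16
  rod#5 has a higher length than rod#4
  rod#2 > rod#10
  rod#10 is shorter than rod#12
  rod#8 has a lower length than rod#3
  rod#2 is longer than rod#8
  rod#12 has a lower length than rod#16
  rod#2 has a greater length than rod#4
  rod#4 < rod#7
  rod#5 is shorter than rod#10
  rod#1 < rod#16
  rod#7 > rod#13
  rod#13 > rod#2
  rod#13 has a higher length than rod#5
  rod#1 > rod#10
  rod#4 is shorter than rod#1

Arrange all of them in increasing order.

Each adjacent pair is fixed by a given relation: rod#4 < rod#5; rod#5 < rod#10; rod#10 < rod#12; rod#12 < rod#1; rod#1 < rod#16; rod#16 < rod#14; rod#14 < rod#8; rod#8 < rod#3; rod#3 < rod#2; rod#2 < rod#13; rod#13 < rod#7. Chaining them end to end gives the full order.

rod#4 < rod#5 < rod#10 < rod#12 < rod#1 < rod#16 < rod#14 < rod#8 < rod#3 < rod#2 < rod#13 < rod#7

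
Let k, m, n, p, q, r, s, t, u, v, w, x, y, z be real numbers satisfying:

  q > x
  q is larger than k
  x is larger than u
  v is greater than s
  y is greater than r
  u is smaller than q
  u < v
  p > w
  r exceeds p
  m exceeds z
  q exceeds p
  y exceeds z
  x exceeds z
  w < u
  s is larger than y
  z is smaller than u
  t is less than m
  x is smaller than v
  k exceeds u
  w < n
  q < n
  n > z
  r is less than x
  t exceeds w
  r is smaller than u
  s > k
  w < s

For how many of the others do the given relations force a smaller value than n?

8

The elements the relations force below n are w, z, p, r, u, x, k, q — no chain reaches any other.
That is 8.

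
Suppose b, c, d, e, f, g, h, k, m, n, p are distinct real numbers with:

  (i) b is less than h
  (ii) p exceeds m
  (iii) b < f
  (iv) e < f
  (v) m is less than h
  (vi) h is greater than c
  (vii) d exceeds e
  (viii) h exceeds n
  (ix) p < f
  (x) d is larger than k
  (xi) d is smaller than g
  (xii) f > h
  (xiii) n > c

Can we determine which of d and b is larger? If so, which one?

undetermined

Following every chain through b: above b we get h, f.
d is not reached, and no chain runs the other way from d to b.
So the given relations leave the order of b and d undetermined.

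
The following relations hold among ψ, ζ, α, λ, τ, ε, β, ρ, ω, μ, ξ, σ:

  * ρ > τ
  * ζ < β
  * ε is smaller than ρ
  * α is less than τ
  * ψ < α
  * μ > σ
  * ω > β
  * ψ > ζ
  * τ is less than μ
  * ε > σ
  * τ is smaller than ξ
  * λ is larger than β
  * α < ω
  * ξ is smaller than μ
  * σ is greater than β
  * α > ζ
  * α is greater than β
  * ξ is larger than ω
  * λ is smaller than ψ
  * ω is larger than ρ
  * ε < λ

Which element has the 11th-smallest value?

ξ

The consecutive relations fix a unique order: ζ < β < σ < ε < λ < ψ < α < τ < ρ < ω < ξ < μ.
The 11th smallest is ξ.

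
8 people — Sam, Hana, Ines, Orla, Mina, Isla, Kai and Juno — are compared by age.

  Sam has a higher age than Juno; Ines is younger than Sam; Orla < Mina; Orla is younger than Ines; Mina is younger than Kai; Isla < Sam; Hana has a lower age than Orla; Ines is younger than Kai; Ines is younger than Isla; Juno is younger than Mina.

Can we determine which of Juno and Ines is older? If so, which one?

undetermined

Following every chain through Juno: above Juno we get Mina, Kai, Sam.
Ines is not reached, and no chain runs the other way from Ines to Juno.
So the given relations leave the order of Juno and Ines undetermined.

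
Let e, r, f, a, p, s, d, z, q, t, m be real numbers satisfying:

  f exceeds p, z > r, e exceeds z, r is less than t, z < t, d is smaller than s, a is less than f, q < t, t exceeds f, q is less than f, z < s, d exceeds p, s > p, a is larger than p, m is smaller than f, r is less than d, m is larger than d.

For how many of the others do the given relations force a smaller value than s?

4

The elements the relations force below s are p, r, d, z — no chain reaches any other.
That is 4.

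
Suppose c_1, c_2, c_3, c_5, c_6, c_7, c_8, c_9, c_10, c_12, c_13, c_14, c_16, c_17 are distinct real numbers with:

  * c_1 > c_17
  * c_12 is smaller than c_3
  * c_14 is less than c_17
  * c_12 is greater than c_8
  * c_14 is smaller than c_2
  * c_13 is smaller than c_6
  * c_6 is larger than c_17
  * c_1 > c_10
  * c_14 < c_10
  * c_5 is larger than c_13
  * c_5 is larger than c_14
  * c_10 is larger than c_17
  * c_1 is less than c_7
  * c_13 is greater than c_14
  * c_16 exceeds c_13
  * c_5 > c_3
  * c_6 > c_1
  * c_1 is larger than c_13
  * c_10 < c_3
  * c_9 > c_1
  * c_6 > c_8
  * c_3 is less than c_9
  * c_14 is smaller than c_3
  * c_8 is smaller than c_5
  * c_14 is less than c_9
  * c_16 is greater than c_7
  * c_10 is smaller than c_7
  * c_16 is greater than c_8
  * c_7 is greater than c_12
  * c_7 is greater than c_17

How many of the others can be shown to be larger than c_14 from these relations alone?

11

From c_14 the given relations immediately reach c_17, c_2, c_10, c_3, c_13, c_5, c_9.
From those, c_1, c_7, c_6, c_16 — 11 in total.
Nothing else is reachable above c_14; 11 in all.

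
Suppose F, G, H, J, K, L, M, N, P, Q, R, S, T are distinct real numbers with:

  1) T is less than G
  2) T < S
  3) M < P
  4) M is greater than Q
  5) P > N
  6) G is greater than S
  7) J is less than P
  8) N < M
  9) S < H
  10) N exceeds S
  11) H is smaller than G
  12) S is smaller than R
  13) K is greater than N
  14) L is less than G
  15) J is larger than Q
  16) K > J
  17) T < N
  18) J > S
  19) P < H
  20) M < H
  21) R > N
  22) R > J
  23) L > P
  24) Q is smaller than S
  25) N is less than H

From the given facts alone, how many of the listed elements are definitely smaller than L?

Directly below L: P.
One step further: N, M, J (4 so far).
One step further: Q, T, S (7 so far).
No other element is forced below L by the given relations, so the count is 7.

7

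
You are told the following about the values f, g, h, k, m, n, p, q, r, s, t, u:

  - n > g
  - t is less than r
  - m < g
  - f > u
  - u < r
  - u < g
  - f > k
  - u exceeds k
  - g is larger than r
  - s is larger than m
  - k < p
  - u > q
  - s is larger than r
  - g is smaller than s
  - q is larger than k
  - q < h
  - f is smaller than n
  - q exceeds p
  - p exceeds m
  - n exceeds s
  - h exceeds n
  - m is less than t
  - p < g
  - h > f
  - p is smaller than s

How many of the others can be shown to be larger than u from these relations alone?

6

The elements the relations force above u are r, g, s, f, n, h — no chain reaches any other.
That is 6.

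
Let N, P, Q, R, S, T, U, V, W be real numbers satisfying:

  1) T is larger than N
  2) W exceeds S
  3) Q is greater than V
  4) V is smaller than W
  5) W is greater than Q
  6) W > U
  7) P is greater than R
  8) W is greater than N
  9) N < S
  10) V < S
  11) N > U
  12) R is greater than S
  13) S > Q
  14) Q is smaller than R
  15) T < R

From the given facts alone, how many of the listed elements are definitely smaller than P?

Directly below P: R.
One step further: T, Q, S (4 so far).
One step further: V, N (6 so far).
One step further: U (7 so far).
Nothing else is reachable below P; 7 in all.

7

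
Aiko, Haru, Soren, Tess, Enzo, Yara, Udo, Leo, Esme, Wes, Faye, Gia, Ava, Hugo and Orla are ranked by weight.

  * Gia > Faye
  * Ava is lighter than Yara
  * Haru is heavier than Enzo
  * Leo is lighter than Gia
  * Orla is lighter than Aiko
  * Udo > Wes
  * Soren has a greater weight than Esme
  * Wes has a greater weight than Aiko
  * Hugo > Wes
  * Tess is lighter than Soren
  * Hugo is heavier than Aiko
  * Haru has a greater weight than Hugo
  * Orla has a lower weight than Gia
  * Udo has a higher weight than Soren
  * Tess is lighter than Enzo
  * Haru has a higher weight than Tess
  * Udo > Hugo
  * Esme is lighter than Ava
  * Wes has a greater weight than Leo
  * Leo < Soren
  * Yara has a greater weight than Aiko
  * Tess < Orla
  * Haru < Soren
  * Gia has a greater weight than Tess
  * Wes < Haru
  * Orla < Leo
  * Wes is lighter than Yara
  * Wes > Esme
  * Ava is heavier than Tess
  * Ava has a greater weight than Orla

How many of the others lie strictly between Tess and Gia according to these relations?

2

Chaining upward from Tess reaches: Orla, Ava, Aiko, Leo, Enzo, Wes, Hugo, Haru, Soren, Udo, Yara.
Chaining downward from Gia reaches: Orla, Leo, Faye.
Strictly between Tess and Gia are those in both lists: Orla, Leo — 2 elements.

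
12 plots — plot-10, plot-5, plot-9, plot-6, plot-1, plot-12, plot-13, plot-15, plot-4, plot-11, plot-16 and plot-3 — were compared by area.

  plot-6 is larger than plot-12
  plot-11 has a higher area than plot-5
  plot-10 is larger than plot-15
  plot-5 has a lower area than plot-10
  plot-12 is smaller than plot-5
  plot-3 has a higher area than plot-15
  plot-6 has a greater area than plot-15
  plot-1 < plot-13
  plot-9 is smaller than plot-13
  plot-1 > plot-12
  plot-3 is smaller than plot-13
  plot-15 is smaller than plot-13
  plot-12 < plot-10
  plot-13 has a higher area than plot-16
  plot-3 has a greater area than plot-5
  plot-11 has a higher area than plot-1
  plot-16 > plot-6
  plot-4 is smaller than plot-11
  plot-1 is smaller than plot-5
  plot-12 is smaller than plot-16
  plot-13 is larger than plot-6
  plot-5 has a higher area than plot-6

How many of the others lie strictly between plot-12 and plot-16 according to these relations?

1

Chaining upward from plot-12 reaches: plot-1, plot-6, plot-5, plot-10, plot-11, plot-3, plot-13.
Chaining downward from plot-16 reaches: plot-15, plot-6.
Strictly between plot-12 and plot-16 are those in both lists: plot-6 — 1 element.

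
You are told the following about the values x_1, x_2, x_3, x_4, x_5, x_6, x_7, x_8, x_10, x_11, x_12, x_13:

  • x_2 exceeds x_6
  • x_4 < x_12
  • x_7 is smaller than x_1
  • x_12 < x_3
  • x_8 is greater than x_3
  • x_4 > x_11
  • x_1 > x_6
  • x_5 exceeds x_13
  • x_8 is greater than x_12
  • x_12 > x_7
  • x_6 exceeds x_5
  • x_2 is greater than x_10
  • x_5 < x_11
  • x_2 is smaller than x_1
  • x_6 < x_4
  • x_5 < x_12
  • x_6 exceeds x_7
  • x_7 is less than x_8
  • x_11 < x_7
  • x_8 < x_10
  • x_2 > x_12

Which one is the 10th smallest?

Piecing the relations together gives one ordering: x_13 < x_5 < x_11 < x_7 < x_6 < x_4 < x_12 < x_3 < x_8 < x_10 < x_2 < x_1.
Counting 10 from the smallest end gives x_10.

x_10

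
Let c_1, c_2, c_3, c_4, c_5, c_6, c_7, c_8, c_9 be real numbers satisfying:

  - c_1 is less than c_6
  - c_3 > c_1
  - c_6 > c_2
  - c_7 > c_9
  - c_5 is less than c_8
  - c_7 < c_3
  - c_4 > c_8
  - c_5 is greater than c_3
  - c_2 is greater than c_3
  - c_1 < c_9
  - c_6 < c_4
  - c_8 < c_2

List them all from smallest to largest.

Nothing is placed below c_1, so it is least; from there c_1 < c_9; c_9 < c_7; c_7 < c_3; c_3 < c_5; c_5 < c_8; c_8 < c_2; c_2 < c_6; c_6 < c_4, each given directly.

c_1 < c_9 < c_7 < c_3 < c_5 < c_8 < c_2 < c_6 < c_4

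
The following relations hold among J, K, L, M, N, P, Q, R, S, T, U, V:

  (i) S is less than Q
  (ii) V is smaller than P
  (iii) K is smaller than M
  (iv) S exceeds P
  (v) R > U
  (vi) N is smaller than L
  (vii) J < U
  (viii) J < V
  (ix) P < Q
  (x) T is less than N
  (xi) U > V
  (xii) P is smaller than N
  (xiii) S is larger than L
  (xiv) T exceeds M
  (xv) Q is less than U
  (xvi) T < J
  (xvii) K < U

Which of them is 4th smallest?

Chaining the given pairs: K < M < T < J < V < P < N < L < S < Q < U < R.
Counting 4 from the smallest end gives J.

J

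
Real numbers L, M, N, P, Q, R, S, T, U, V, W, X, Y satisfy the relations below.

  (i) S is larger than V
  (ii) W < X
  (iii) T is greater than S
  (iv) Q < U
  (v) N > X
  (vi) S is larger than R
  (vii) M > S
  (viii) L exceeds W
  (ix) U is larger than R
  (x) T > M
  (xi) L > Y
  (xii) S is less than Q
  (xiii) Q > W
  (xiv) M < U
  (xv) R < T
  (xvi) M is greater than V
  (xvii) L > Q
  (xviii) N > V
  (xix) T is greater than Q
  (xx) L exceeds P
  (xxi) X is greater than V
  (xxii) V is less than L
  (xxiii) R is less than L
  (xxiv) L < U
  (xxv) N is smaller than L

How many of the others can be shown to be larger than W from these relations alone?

Directly above W: X, Q, L.
One step further: N, T, U (6 so far).
Nothing else is reachable above W; 6 in all.

6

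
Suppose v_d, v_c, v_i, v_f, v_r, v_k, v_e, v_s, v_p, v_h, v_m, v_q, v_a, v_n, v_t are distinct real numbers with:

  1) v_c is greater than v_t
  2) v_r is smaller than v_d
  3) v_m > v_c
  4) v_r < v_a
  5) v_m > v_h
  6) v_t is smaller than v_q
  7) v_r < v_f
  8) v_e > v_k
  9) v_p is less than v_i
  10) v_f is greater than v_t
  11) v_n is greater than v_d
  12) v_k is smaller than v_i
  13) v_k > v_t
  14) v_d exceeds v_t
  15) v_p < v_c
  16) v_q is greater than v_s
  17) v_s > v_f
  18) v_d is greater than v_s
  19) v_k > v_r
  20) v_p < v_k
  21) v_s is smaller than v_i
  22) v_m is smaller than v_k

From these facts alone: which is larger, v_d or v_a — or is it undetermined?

undetermined

Following every chain through v_d: above v_d we get v_n; below v_d we get v_t, v_r, v_f, v_s.
v_a is not reached, and no chain runs the other way from v_a to v_d.
So the given relations leave the order of v_d and v_a undetermined.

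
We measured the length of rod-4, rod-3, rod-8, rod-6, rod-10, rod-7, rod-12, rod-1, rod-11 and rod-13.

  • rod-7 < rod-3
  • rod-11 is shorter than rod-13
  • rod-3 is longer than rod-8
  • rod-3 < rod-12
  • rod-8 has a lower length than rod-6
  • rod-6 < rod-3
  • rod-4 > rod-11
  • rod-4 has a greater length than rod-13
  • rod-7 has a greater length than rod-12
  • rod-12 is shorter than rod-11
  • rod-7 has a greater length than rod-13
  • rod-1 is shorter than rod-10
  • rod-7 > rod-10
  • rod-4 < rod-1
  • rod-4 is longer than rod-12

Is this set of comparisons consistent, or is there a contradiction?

inconsistent

Chaining the given relations yields rod-3 < rod-12 < rod-11 < rod-13 < rod-4 < rod-1 < rod-10 < rod-7, so rod-3 < rod-7. But one relation states rod-7 < rod-3. These cannot both hold.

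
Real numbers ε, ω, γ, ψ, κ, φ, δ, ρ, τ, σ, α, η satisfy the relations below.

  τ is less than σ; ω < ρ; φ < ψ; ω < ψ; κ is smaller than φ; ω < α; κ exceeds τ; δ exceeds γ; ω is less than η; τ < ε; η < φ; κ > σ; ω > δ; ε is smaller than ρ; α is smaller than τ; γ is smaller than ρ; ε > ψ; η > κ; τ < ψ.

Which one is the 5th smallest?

Piecing the relations together gives one ordering: γ < δ < ω < α < τ < σ < κ < η < φ < ψ < ε < ρ.
Counting 5 from the smallest end gives τ.

τ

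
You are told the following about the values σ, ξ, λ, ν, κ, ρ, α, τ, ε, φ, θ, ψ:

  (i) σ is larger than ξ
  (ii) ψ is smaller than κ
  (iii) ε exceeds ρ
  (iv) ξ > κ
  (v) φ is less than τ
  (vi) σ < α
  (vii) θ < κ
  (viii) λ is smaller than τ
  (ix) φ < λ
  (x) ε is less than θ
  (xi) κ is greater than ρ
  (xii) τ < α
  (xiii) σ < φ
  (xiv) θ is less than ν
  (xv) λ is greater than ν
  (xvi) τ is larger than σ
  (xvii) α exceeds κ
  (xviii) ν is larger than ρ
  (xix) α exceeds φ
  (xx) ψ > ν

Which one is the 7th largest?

κ

Chaining the given pairs: ρ < ε < θ < ν < ψ < κ < ξ < σ < φ < λ < τ < α.
The 7th largest is κ.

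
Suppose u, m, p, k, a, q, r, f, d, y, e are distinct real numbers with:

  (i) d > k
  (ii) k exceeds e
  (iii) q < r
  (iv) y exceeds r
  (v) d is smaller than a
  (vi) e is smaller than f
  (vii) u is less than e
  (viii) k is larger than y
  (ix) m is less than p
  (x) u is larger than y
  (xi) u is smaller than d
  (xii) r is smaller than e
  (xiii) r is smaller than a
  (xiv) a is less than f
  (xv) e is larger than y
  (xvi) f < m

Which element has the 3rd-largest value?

f

Piecing the relations together gives one ordering: q < r < y < u < e < k < d < a < f < m < p.
Counting 3 from the largest end gives f.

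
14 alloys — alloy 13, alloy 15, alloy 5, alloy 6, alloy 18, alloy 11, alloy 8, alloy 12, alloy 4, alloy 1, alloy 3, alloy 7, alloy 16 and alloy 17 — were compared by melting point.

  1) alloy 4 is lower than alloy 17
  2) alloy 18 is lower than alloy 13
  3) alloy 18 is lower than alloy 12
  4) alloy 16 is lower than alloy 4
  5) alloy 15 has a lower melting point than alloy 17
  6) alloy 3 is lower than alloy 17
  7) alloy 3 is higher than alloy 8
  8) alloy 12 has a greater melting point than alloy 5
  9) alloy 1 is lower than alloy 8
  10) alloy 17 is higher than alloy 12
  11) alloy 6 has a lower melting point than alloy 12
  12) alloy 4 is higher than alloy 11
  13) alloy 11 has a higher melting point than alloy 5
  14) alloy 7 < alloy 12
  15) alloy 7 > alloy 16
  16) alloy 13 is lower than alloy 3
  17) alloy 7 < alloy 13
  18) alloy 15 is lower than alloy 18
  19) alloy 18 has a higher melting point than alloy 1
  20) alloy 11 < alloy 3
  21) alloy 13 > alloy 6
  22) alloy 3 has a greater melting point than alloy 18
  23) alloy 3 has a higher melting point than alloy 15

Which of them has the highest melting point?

alloy 17

Chaining downward from alloy 17: directly below it, alloy 15, alloy 4, alloy 12, alloy 3; then alloy 5, alloy 8, alloy 16, alloy 6, alloy 18, alloy 7, alloy 11, alloy 13; then alloy 1.
That covers every other element, and nothing is given above alloy 17, so alloy 17 is the highest melting point.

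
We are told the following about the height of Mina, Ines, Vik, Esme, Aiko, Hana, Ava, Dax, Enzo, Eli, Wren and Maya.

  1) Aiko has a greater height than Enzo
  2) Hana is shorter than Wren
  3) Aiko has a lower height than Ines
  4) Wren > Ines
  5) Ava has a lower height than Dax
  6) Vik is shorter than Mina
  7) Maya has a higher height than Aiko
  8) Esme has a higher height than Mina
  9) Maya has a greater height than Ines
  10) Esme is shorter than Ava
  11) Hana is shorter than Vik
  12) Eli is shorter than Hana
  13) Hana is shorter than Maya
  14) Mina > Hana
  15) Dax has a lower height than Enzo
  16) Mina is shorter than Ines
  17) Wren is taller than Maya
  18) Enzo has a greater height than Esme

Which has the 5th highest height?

Piecing the relations together gives one ordering: Eli < Hana < Vik < Mina < Esme < Ava < Dax < Enzo < Aiko < Ines < Maya < Wren.
Counting 5 from the largest end gives Enzo.

Enzo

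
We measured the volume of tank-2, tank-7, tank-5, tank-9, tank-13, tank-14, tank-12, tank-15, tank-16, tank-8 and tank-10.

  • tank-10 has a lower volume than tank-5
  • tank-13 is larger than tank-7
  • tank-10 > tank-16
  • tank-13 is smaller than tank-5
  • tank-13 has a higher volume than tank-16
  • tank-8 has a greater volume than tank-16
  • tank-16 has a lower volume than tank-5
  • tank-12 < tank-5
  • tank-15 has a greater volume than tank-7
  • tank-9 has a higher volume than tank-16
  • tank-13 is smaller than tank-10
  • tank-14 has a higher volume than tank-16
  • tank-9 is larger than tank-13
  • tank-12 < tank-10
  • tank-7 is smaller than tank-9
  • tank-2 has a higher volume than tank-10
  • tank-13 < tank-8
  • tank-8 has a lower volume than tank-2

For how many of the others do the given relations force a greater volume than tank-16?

The elements the relations force above tank-16 are tank-13, tank-10, tank-8, tank-14, tank-9, tank-5, tank-2 — no chain reaches any other.
That is 7.

7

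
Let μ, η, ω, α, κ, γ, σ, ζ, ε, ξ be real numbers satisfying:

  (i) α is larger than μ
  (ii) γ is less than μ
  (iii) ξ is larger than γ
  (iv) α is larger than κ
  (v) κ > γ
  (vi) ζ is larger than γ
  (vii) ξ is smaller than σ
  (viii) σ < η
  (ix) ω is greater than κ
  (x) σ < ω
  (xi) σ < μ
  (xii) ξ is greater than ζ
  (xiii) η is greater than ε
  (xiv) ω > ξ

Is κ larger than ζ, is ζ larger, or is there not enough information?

Following every chain through ζ: above ζ we get ξ, σ, μ, ω, η, α; below ζ we get γ.
κ is not reached, and no chain runs the other way from κ to ζ.
So the given relations leave the order of ζ and κ undetermined.

undetermined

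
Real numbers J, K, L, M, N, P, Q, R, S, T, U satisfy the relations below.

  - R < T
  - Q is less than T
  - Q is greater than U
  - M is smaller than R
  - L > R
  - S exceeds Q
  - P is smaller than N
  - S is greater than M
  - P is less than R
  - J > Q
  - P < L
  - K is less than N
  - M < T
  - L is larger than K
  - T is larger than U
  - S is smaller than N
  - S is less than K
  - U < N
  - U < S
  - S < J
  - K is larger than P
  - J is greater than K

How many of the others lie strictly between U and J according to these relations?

3

Chaining upward from U reaches: Q, S, K, L, T, N.
Chaining downward from J reaches: M, P, Q, S, K.
Strictly between U and J are those in both lists: Q, S, K — 3 elements.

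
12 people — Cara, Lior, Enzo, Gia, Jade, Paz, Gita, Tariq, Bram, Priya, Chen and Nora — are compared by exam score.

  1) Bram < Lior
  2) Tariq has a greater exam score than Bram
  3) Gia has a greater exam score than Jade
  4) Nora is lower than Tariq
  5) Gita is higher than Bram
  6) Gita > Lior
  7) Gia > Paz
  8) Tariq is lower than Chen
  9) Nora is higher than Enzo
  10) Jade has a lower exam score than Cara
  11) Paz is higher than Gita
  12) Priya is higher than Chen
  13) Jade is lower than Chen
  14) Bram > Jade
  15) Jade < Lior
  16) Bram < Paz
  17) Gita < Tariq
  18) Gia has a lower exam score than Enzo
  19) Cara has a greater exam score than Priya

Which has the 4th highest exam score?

The consecutive relations fix a unique order: Jade < Bram < Lior < Gita < Paz < Gia < Enzo < Nora < Tariq < Chen < Priya < Cara.
Counting 4 from the largest end gives Tariq.

Tariq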